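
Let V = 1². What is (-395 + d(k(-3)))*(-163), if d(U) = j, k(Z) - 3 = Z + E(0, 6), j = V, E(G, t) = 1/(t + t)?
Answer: 64222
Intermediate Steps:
E(G, t) = 1/(2*t)
V = 1
j = 1
k(Z) = 37/12 + Z (k(Z) = 3 + (Z + (½)/6) = 3 + (Z + (½)*(⅙)) = 3 + (Z + 1/12) = 3 + (1/12 + Z) = 37/12 + Z)
d(U) = 1
(-395 + d(k(-3)))*(-163) = (-395 + 1)*(-163) = -394*(-163) = 64222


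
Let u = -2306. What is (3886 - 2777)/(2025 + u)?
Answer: -1109/281 ≈ -3.9466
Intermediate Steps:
(3886 - 2777)/(2025 + u) = (3886 - 2777)/(2025 - 2306) = 1109/(-281) = 1109*(-1/281) = -1109/281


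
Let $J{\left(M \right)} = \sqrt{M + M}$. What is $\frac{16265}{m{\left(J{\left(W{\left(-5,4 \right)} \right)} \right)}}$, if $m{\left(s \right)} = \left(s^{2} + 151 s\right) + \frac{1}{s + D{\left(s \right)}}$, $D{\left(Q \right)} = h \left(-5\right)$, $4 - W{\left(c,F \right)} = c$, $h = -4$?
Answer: $- \frac{112163440}{156649751} + \frac{2814544395 \sqrt{2}}{156649751} \approx 24.693$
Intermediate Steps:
$W{\left(c,F \right)} = 4 - c$
$J{\left(M \right)} = \sqrt{2} \sqrt{M}$ ($J{\left(M \right)} = \sqrt{2 M} = \sqrt{2} \sqrt{M}$)
$D{\left(Q \right)} = 20$ ($D{\left(Q \right)} = \left(-4\right) \left(-5\right) = 20$)
$m{\left(s \right)} = s^{2} + \frac{1}{20 + s} + 151 s$ ($m{\left(s \right)} = \left(s^{2} + 151 s\right) + \frac{1}{s + 20} = \left(s^{2} + 151 s\right) + \frac{1}{20 + s} = s^{2} + \frac{1}{20 + s} + 151 s$)
$\frac{16265}{m{\left(J{\left(W{\left(-5,4 \right)} \right)} \right)}} = \frac{16265}{\frac{1}{20 + \sqrt{2} \sqrt{4 - -5}} \left(1 + \left(\sqrt{2} \sqrt{4 - -5}\right)^{3} + 171 \left(\sqrt{2} \sqrt{4 - -5}\right)^{2} + 3020 \sqrt{2} \sqrt{4 - -5}\right)} = \frac{16265}{\frac{1}{20 + \sqrt{2} \sqrt{4 + 5}} \left(1 + \left(\sqrt{2} \sqrt{4 + 5}\right)^{3} + 171 \left(\sqrt{2} \sqrt{4 + 5}\right)^{2} + 3020 \sqrt{2} \sqrt{4 + 5}\right)} = \frac{16265}{\frac{1}{20 + \sqrt{2} \sqrt{9}} \left(1 + \left(\sqrt{2} \sqrt{9}\right)^{3} + 171 \left(\sqrt{2} \sqrt{9}\right)^{2} + 3020 \sqrt{2} \sqrt{9}\right)} = \frac{16265}{\frac{1}{20 + \sqrt{2} \cdot 3} \left(1 + \left(\sqrt{2} \cdot 3\right)^{3} + 171 \left(\sqrt{2} \cdot 3\right)^{2} + 3020 \sqrt{2} \cdot 3\right)} = \frac{16265}{\frac{1}{20 + 3 \sqrt{2}} \left(1 + \left(3 \sqrt{2}\right)^{3} + 171 \left(3 \sqrt{2}\right)^{2} + 3020 \cdot 3 \sqrt{2}\right)} = \frac{16265}{\frac{1}{20 + 3 \sqrt{2}} \left(1 + 54 \sqrt{2} + 171 \cdot 18 + 9060 \sqrt{2}\right)} = \frac{16265}{\frac{1}{20 + 3 \sqrt{2}} \left(1 + 54 \sqrt{2} + 3078 + 9060 \sqrt{2}\right)} = \frac{16265}{\frac{1}{20 + 3 \sqrt{2}} \left(3079 + 9114 \sqrt{2}\right)} = 16265 \frac{20 + 3 \sqrt{2}}{3079 + 9114 \sqrt{2}} = \frac{16265 \left(20 + 3 \sqrt{2}\right)}{3079 + 9114 \sqrt{2}}$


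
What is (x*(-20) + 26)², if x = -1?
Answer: 2116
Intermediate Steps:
(x*(-20) + 26)² = (-1*(-20) + 26)² = (20 + 26)² = 46² = 2116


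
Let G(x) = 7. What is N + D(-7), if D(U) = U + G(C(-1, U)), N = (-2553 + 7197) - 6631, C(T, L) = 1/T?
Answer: -1987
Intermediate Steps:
N = -1987 (N = 4644 - 6631 = -1987)
D(U) = 7 + U (D(U) = U + 7 = 7 + U)
N + D(-7) = -1987 + (7 - 7) = -1987 + 0 = -1987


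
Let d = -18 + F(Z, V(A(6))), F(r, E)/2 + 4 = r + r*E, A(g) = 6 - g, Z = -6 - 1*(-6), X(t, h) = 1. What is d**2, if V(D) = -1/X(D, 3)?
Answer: 676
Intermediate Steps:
Z = 0 (Z = -6 + 6 = 0)
V(D) = -1 (V(D) = -1/1 = -1*1 = -1)
F(r, E) = -8 + 2*r + 2*E*r (F(r, E) = -8 + 2*(r + r*E) = -8 + 2*(r + E*r) = -8 + (2*r + 2*E*r) = -8 + 2*r + 2*E*r)
d = -26 (d = -18 + (-8 + 2*0 + 2*(-1)*0) = -18 + (-8 + 0 + 0) = -18 - 8 = -26)
d**2 = (-26)**2 = 676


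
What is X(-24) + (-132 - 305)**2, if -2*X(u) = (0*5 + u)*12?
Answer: 191113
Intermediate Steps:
X(u) = -6*u (X(u) = -(0*5 + u)*12/2 = -(0 + u)*12/2 = -u*12/2 = -6*u)
X(-24) + (-132 - 305)**2 = -6*(-24) + (-132 - 305)**2 = 144 + (-437)**2 = 144 + 190969 = 191113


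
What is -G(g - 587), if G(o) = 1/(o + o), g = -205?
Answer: 1/1584 ≈ 0.00063131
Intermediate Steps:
G(o) = 1/(2*o)
-G(g - 587) = -1/(2*(-205 - 587)) = -1/(2*(-792)) = -(-1)/(2*792) = -1*(-1/1584) = 1/1584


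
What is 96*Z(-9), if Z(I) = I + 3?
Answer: -576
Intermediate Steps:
Z(I) = 3 + I
96*Z(-9) = 96*(3 - 9) = 96*(-6) = -576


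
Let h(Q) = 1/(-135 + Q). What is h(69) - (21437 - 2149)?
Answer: -1273009/66 ≈ -19288.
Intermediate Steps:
h(69) - (21437 - 2149) = 1/(-135 + 69) - (21437 - 2149) = 1/(-66) - 1*19288 = -1/66 - 19288 = -1273009/66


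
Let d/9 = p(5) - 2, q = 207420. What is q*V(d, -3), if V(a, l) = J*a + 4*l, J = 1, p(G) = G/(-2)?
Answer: -10889550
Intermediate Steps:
p(G) = -G/2 (p(G) = G*(-1/2) = -G/2)
d = -81/2 (d = 9*(-1/2*5 - 2) = 9*(-5/2 - 2) = 9*(-9/2) = -81/2 ≈ -40.500)
V(a, l) = a + 4*l (V(a, l) = 1*a + 4*l = a + 4*l)
q*V(d, -3) = 207420*(-81/2 + 4*(-3)) = 207420*(-81/2 - 12) = 207420*(-105/2) = -10889550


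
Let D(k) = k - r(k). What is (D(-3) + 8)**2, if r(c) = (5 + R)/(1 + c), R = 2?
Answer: 289/4 ≈ 72.250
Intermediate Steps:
r(c) = 7/(1 + c) (r(c) = (5 + 2)/(1 + c) = 7/(1 + c))
D(k) = k - 7/(1 + k)
(D(-3) + 8)**2 = ((-7 - 3*(1 - 3))/(1 - 3) + 8)**2 = ((-7 - 3*(-2))/(-2) + 8)**2 = (-(-7 + 6)/2 + 8)**2 = (-1/2*(-1) + 8)**2 = (1/2 + 8)**2 = (17/2)**2 = 289/4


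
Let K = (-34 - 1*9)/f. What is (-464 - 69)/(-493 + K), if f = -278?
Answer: 148174/137011 ≈ 1.0815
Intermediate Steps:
K = 43/278 (K = (-34 - 1*9)/(-278) = (-34 - 9)*(-1/278) = -43*(-1/278) = 43/278 ≈ 0.15468)
(-464 - 69)/(-493 + K) = (-464 - 69)/(-493 + 43/278) = -533/(-137011/278) = -533*(-278/137011) = 148174/137011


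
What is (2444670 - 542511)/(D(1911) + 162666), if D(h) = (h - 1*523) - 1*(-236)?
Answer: 271737/23470 ≈ 11.578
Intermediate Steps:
D(h) = -287 + h (D(h) = (h - 523) + 236 = (-523 + h) + 236 = -287 + h)
(2444670 - 542511)/(D(1911) + 162666) = (2444670 - 542511)/((-287 + 1911) + 162666) = 1902159/(1624 + 162666) = 1902159/164290 = 1902159*(1/164290) = 271737/23470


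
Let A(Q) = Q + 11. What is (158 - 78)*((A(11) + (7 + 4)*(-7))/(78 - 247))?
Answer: 4400/169 ≈ 26.035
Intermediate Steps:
A(Q) = 11 + Q
(158 - 78)*((A(11) + (7 + 4)*(-7))/(78 - 247)) = (158 - 78)*(((11 + 11) + (7 + 4)*(-7))/(78 - 247)) = 80*((22 + 11*(-7))/(-169)) = 80*((22 - 77)*(-1/169)) = 80*(-55*(-1/169)) = 80*(55/169) = 4400/169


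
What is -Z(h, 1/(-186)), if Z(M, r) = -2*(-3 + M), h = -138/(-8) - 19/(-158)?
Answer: 4541/158 ≈ 28.741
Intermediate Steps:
h = 5489/316 (h = -138*(-1/8) - 19*(-1/158) = 69/4 + 19/158 = 5489/316 ≈ 17.370)
Z(M, r) = 6 - 2*M
-Z(h, 1/(-186)) = -(6 - 2*5489/316) = -(6 - 5489/158) = -1*(-4541/158) = 4541/158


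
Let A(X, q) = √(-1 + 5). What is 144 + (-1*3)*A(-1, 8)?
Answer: 138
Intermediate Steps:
A(X, q) = 2 (A(X, q) = √4 = 2)
144 + (-1*3)*A(-1, 8) = 144 - 1*3*2 = 144 - 3*2 = 144 - 6 = 138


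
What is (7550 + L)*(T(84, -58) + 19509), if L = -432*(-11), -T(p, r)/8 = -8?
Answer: 240787046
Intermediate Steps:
T(p, r) = 64 (T(p, r) = -8*(-8) = 64)
L = 4752
(7550 + L)*(T(84, -58) + 19509) = (7550 + 4752)*(64 + 19509) = 12302*19573 = 240787046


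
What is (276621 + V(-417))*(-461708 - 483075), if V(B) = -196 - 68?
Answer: -261097395531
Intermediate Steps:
V(B) = -264
(276621 + V(-417))*(-461708 - 483075) = (276621 - 264)*(-461708 - 483075) = 276357*(-944783) = -261097395531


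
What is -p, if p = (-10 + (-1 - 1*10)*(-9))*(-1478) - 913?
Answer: 132455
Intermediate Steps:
p = -132455 (p = (-10 + (-1 - 10)*(-9))*(-1478) - 913 = (-10 - 11*(-9))*(-1478) - 913 = (-10 + 99)*(-1478) - 913 = 89*(-1478) - 913 = -131542 - 913 = -132455)
-p = -1*(-132455) = 132455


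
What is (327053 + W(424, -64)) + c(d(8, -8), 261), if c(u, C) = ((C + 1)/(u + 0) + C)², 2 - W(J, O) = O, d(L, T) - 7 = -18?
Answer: 46388280/121 ≈ 3.8337e+5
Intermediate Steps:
d(L, T) = -11 (d(L, T) = 7 - 18 = -11)
W(J, O) = 2 - O
c(u, C) = (C + (1 + C)/u)² (c(u, C) = ((1 + C)/u + C)² = (C + (1 + C)/u)²)
(327053 + W(424, -64)) + c(d(8, -8), 261) = (327053 + (2 - 1*(-64))) + (1 + 261 + 261*(-11))²/(-11)² = (327053 + (2 + 64)) + (1 + 261 - 2871)²/121 = (327053 + 66) + (1/121)*(-2609)² = 327119 + (1/121)*6806881 = 327119 + 6806881/121 = 46388280/121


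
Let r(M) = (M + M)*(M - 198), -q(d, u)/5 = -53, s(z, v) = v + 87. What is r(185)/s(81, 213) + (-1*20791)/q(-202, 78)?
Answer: -150239/1590 ≈ -94.490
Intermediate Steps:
s(z, v) = 87 + v
q(d, u) = 265 (q(d, u) = -5*(-53) = 265)
r(M) = 2*M*(-198 + M) (r(M) = (2*M)*(-198 + M) = 2*M*(-198 + M))
r(185)/s(81, 213) + (-1*20791)/q(-202, 78) = (2*185*(-198 + 185))/(87 + 213) - 1*20791/265 = (2*185*(-13))/300 - 20791*1/265 = -4810*1/300 - 20791/265 = -481/30 - 20791/265 = -150239/1590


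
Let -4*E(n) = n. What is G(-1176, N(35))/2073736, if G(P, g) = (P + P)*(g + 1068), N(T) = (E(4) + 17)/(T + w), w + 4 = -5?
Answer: -583464/481403 ≈ -1.2120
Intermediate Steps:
w = -9 (w = -4 - 5 = -9)
E(n) = -n/4
N(T) = 16/(-9 + T) (N(T) = (-1/4*4 + 17)/(T - 9) = (-1 + 17)/(-9 + T) = 16/(-9 + T))
G(P, g) = 2*P*(1068 + g) (G(P, g) = (2*P)*(1068 + g) = 2*P*(1068 + g))
G(-1176, N(35))/2073736 = (2*(-1176)*(1068 + 16/(-9 + 35)))/2073736 = (2*(-1176)*(1068 + 16/26))*(1/2073736) = (2*(-1176)*(1068 + 16*(1/26)))*(1/2073736) = (2*(-1176)*(1068 + 8/13))*(1/2073736) = (2*(-1176)*(13892/13))*(1/2073736) = -32673984/13*1/2073736 = -583464/481403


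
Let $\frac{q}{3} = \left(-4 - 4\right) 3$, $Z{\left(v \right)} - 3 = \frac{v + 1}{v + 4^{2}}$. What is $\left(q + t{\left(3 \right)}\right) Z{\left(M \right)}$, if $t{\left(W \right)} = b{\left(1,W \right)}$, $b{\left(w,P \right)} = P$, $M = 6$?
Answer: $- \frac{5037}{22} \approx -228.95$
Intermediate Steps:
$Z{\left(v \right)} = 3 + \frac{1 + v}{16 + v}$ ($Z{\left(v \right)} = 3 + \frac{v + 1}{v + 4^{2}} = 3 + \frac{1 + v}{v + 16} = 3 + \frac{1 + v}{16 + v}$)
$t{\left(W \right)} = W$
$q = -72$ ($q = 3 \left(-4 - 4\right) 3 = 3 \left(\left(-8\right) 3\right) = 3 \left(-24\right) = -72$)
$\left(q + t{\left(3 \right)}\right) Z{\left(M \right)} = \left(-72 + 3\right) \frac{49 + 4 \cdot 6}{16 + 6} = - 69 \frac{49 + 24}{22} = - 69 \cdot \frac{1}{22} \cdot 73 = \left(-69\right) \frac{73}{22} = - \frac{5037}{22}$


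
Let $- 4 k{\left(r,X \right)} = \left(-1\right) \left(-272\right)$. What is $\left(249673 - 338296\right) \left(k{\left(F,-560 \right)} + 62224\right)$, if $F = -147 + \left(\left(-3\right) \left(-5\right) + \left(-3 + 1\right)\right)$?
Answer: $-5508451188$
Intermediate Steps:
$F = -134$ ($F = -147 + \left(15 - 2\right) = -147 + 13 = -134$)
$k{\left(r,X \right)} = -68$ ($k{\left(r,X \right)} = - \frac{\left(-1\right) \left(-272\right)}{4} = \left(- \frac{1}{4}\right) 272 = -68$)
$\left(249673 - 338296\right) \left(k{\left(F,-560 \right)} + 62224\right) = \left(249673 - 338296\right) \left(-68 + 62224\right) = \left(-88623\right) 62156 = -5508451188$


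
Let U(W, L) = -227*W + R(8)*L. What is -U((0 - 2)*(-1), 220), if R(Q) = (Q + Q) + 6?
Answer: -4386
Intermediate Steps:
R(Q) = 6 + 2*Q (R(Q) = 2*Q + 6 = 6 + 2*Q)
U(W, L) = -227*W + 22*L (U(W, L) = -227*W + (6 + 2*8)*L = -227*W + (6 + 16)*L = -227*W + 22*L)
-U((0 - 2)*(-1), 220) = -(-227*(0 - 2)*(-1) + 22*220) = -(-(-454)*(-1) + 4840) = -(-227*2 + 4840) = -(-454 + 4840) = -1*4386 = -4386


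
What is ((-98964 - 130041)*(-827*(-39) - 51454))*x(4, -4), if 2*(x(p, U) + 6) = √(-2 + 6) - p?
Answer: -30779875035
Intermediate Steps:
x(p, U) = -5 - p/2 (x(p, U) = -6 + (√(-2 + 6) - p)/2 = -6 + (√4 - p)/2 = -6 + (2 - p)/2 = -6 + (1 - p/2) = -5 - p/2)
((-98964 - 130041)*(-827*(-39) - 51454))*x(4, -4) = ((-98964 - 130041)*(-827*(-39) - 51454))*(-5 - ½*4) = (-229005*(32253 - 51454))*(-5 - 2) = -229005*(-19201)*(-7) = 4397125005*(-7) = -30779875035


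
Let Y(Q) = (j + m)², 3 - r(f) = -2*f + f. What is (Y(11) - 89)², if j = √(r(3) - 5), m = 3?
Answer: 5329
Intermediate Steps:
r(f) = 3 + f (r(f) = 3 - (-2*f + f) = 3 - (-1)*f = 3 + f)
j = 1 (j = √((3 + 3) - 5) = √(6 - 5) = √1 = 1)
Y(Q) = 16 (Y(Q) = (1 + 3)² = 4² = 16)
(Y(11) - 89)² = (16 - 89)² = (-73)² = 5329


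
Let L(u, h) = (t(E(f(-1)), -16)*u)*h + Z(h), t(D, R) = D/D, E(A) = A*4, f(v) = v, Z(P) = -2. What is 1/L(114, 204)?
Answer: 1/23254 ≈ 4.3003e-5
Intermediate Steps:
E(A) = 4*A
t(D, R) = 1
L(u, h) = -2 + h*u (L(u, h) = (1*u)*h - 2 = u*h - 2 = h*u - 2 = -2 + h*u)
1/L(114, 204) = 1/(-2 + 204*114) = 1/(-2 + 23256) = 1/23254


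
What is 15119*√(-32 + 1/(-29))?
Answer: 15119*I*√26941/29 ≈ 85572.0*I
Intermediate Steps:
15119*√(-32 + 1/(-29)) = 15119*√(-32 - 1/29) = 15119*√(-929/29) = 15119*(I*√26941/29) = 15119*I*√26941/29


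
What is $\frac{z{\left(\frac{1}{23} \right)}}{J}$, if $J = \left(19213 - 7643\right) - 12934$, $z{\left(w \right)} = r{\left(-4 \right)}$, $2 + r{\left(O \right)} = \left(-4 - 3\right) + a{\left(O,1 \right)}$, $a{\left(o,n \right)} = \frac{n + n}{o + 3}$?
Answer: $\frac{1}{124} \approx 0.0080645$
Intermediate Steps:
$a{\left(o,n \right)} = \frac{2 n}{3 + o}$
$r{\left(O \right)} = -9 + \frac{2}{3 + O}$ ($r{\left(O \right)} = -2 + \left(\left(-4 - 3\right) + 2 \cdot 1 \frac{1}{3 + O}\right) = -2 - \left(7 - \frac{2}{3 + O}\right) = -9 + \frac{2}{3 + O}$)
$z{\left(w \right)} = -11$ ($z{\left(w \right)} = \frac{-25 - -36}{3 - 4} = \frac{-25 + 36}{-1} = \left(-1\right) 11 = -11$)
$J = -1364$ ($J = 11570 - 12934 = -1364$)
$\frac{z{\left(\frac{1}{23} \right)}}{J} = - \frac{11}{-1364} = \left(-11\right) \left(- \frac{1}{1364}\right) = \frac{1}{124}$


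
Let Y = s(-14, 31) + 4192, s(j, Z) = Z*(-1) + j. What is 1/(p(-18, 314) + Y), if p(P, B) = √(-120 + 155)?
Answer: 4147/17197574 - √35/17197574 ≈ 0.00024079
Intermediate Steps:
s(j, Z) = j - Z (s(j, Z) = -Z + j = j - Z)
p(P, B) = √35
Y = 4147 (Y = (-14 - 1*31) + 4192 = (-14 - 31) + 4192 = -45 + 4192 = 4147)
1/(p(-18, 314) + Y) = 1/(√35 + 4147) = 1/(4147 + √35)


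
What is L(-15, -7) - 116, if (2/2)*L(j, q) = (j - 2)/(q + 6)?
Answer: -99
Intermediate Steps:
L(j, q) = (-2 + j)/(6 + q) (L(j, q) = (j - 2)/(q + 6) = (-2 + j)/(6 + q))
L(-15, -7) - 116 = (-2 - 15)/(6 - 7) - 116 = -17/(-1) - 116 = -1*(-17) - 116 = 17 - 116 = -99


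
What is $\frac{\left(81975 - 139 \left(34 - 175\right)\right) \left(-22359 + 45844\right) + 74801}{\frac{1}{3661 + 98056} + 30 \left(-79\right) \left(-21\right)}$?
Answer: $\frac{242649991607947}{5062455091} \approx 47931.0$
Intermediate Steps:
$\frac{\left(81975 - 139 \left(34 - 175\right)\right) \left(-22359 + 45844\right) + 74801}{\frac{1}{3661 + 98056} + 30 \left(-79\right) \left(-21\right)} = \frac{\left(81975 - 139 \left(34 - 175\right)\right) 23485 + 74801}{\frac{1}{101717} - -49770} = \frac{\left(81975 - 139 \left(34 - 175\right)\right) 23485 + 74801}{\frac{1}{101717} + 49770} = \frac{\left(81975 - -19599\right) 23485 + 74801}{\frac{5062455091}{101717}} = \left(\left(81975 + 19599\right) 23485 + 74801\right) \frac{101717}{5062455091} = \left(101574 \cdot 23485 + 74801\right) \frac{101717}{5062455091} = \left(2385465390 + 74801\right) \frac{101717}{5062455091} = 2385540191 \cdot \frac{101717}{5062455091} = \frac{242649991607947}{5062455091}$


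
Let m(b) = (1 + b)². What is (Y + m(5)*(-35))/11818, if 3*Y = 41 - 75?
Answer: -1907/17727 ≈ -0.10758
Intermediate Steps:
Y = -34/3 (Y = (41 - 75)/3 = (⅓)*(-34) = -34/3 ≈ -11.333)
(Y + m(5)*(-35))/11818 = (-34/3 + (1 + 5)²*(-35))/11818 = (-34/3 + 6²*(-35))*(1/11818) = (-34/3 + 36*(-35))*(1/11818) = (-34/3 - 1260)*(1/11818) = -3814/3*1/11818 = -1907/17727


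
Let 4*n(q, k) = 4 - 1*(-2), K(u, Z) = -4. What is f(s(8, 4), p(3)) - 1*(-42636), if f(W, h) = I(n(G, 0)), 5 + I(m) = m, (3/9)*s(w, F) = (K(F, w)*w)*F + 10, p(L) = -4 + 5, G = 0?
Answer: 85265/2 ≈ 42633.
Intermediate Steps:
p(L) = 1
s(w, F) = 30 - 12*F*w (s(w, F) = 3*((-4*w)*F + 10) = 3*(-4*F*w + 10) = 3*(10 - 4*F*w) = 30 - 12*F*w)
n(q, k) = 3/2 (n(q, k) = (4 - 1*(-2))/4 = (4 + 2)/4 = (¼)*6 = 3/2)
I(m) = -5 + m
f(W, h) = -7/2 (f(W, h) = -5 + 3/2 = -7/2)
f(s(8, 4), p(3)) - 1*(-42636) = -7/2 - 1*(-42636) = -7/2 + 42636 = 85265/2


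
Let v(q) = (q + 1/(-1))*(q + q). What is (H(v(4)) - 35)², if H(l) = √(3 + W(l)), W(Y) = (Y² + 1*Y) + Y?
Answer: (35 - √627)² ≈ 99.202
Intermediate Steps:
W(Y) = Y² + 2*Y (W(Y) = (Y² + Y) + Y = (Y + Y²) + Y = Y² + 2*Y)
v(q) = 2*q*(-1 + q) (v(q) = (q - 1)*(2*q) = (-1 + q)*(2*q) = 2*q*(-1 + q))
H(l) = √(3 + l*(2 + l))
(H(v(4)) - 35)² = (√(3 + (2*4*(-1 + 4))*(2 + 2*4*(-1 + 4))) - 35)² = (√(3 + (2*4*3)*(2 + 2*4*3)) - 35)² = (√(3 + 24*(2 + 24)) - 35)² = (√(3 + 24*26) - 35)² = (√(3 + 624) - 35)² = (√627 - 35)² = (-35 + √627)²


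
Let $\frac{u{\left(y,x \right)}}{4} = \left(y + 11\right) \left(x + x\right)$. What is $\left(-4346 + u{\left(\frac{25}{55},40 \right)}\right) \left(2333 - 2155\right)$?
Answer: $- \frac{1332508}{11} \approx -1.2114 \cdot 10^{5}$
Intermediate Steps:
$u{\left(y,x \right)} = 8 x \left(11 + y\right)$ ($u{\left(y,x \right)} = 4 \left(y + 11\right) \left(x + x\right) = 4 \left(11 + y\right) 2 x = 4 \cdot 2 x \left(11 + y\right) = 8 x \left(11 + y\right)$)
$\left(-4346 + u{\left(\frac{25}{55},40 \right)}\right) \left(2333 - 2155\right) = \left(-4346 + 8 \cdot 40 \left(11 + \frac{25}{55}\right)\right) \left(2333 - 2155\right) = \left(-4346 + 8 \cdot 40 \left(11 + 25 \cdot \frac{1}{55}\right)\right) 178 = \left(-4346 + 8 \cdot 40 \left(11 + \frac{5}{11}\right)\right) 178 = \left(-4346 + 8 \cdot 40 \cdot \frac{126}{11}\right) 178 = \left(-4346 + \frac{40320}{11}\right) 178 = \left(- \frac{7486}{11}\right) 178 = - \frac{1332508}{11}$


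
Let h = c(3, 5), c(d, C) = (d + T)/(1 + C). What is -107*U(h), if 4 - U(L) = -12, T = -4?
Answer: -1712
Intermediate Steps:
c(d, C) = (-4 + d)/(1 + C) (c(d, C) = (d - 4)/(1 + C) = (-4 + d)/(1 + C))
h = -⅙ (h = (-4 + 3)/(1 + 5) = -1/6 = (⅙)*(-1) = -⅙ ≈ -0.16667)
U(L) = 16 (U(L) = 4 - 1*(-12) = 4 + 12 = 16)
-107*U(h) = -107*16 = -1712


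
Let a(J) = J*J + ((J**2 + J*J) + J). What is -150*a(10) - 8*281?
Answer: -48748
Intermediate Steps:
a(J) = J + 3*J**2 (a(J) = J**2 + ((J**2 + J**2) + J) = J**2 + (2*J**2 + J) = J**2 + (J + 2*J**2) = J + 3*J**2)
-150*a(10) - 8*281 = -1500*(1 + 3*10) - 8*281 = -1500*(1 + 30) - 1*2248 = -1500*31 - 2248 = -150*310 - 2248 = -46500 - 2248 = -48748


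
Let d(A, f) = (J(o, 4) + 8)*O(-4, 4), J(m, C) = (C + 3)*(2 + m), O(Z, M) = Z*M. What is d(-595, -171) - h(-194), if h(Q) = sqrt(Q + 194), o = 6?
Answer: -1024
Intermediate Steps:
h(Q) = sqrt(194 + Q)
O(Z, M) = M*Z
J(m, C) = (2 + m)*(3 + C) (J(m, C) = (3 + C)*(2 + m) = (2 + m)*(3 + C))
d(A, f) = -1024 (d(A, f) = ((6 + 2*4 + 3*6 + 4*6) + 8)*(4*(-4)) = ((6 + 8 + 18 + 24) + 8)*(-16) = (56 + 8)*(-16) = 64*(-16) = -1024)
d(-595, -171) - h(-194) = -1024 - sqrt(194 - 194) = -1024 - sqrt(0) = -1024 - 1*0 = -1024 + 0 = -1024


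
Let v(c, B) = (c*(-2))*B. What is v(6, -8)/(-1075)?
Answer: -96/1075 ≈ -0.089302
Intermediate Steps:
v(c, B) = -2*B*c (v(c, B) = (-2*c)*B = -2*B*c)
v(6, -8)/(-1075) = -2*(-8)*6/(-1075) = 96*(-1/1075) = -96/1075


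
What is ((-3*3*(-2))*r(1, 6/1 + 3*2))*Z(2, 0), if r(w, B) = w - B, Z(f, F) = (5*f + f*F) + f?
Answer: -2376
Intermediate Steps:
Z(f, F) = 6*f + F*f (Z(f, F) = (5*f + F*f) + f = 6*f + F*f)
((-3*3*(-2))*r(1, 6/1 + 3*2))*Z(2, 0) = ((-3*3*(-2))*(1 - (6/1 + 3*2)))*(2*(6 + 0)) = ((-9*(-2))*(1 - (6*1 + 6)))*(2*6) = (18*(1 - (6 + 6)))*12 = (18*(1 - 1*12))*12 = (18*(1 - 12))*12 = (18*(-11))*12 = -198*12 = -2376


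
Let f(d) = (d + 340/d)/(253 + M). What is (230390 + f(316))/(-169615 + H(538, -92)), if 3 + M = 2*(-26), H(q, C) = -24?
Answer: -3603785429/2653493238 ≈ -1.3581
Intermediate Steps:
M = -55 (M = -3 + 2*(-26) = -3 - 52 = -55)
f(d) = d/198 + 170/(99*d) (f(d) = (d + 340/d)/(253 - 55) = (d + 340/d)/198 = (d + 340/d)*(1/198) = d/198 + 170/(99*d))
(230390 + f(316))/(-169615 + H(538, -92)) = (230390 + (1/198)*(340 + 316²)/316)/(-169615 - 24) = (230390 + (1/198)*(1/316)*(340 + 99856))/(-169639) = (230390 + (1/198)*(1/316)*100196)*(-1/169639) = (230390 + 25049/15642)*(-1/169639) = (3603785429/15642)*(-1/169639) = -3603785429/2653493238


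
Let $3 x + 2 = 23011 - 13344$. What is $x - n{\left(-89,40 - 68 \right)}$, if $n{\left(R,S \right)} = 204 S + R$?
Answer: $\frac{27068}{3} \approx 9022.7$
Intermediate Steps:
$x = \frac{9665}{3}$ ($x = - \frac{2}{3} + \frac{23011 - 13344}{3} = - \frac{2}{3} + \frac{1}{3} \cdot 9667 = - \frac{2}{3} + \frac{9667}{3} = \frac{9665}{3} \approx 3221.7$)
$n{\left(R,S \right)} = R + 204 S$
$x - n{\left(-89,40 - 68 \right)} = \frac{9665}{3} - \left(-89 + 204 \left(40 - 68\right)\right) = \frac{9665}{3} - \left(-89 + 204 \left(-28\right)\right) = \frac{9665}{3} - \left(-89 - 5712\right) = \frac{9665}{3} - -5801 = \frac{9665}{3} + 5801 = \frac{27068}{3}$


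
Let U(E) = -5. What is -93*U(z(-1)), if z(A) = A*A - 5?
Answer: 465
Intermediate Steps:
z(A) = -5 + A**2 (z(A) = A**2 - 5 = -5 + A**2)
-93*U(z(-1)) = -93*(-5) = 465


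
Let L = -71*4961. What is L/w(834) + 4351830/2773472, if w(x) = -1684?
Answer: 123028912219/583815856 ≈ 210.73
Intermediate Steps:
L = -352231
L/w(834) + 4351830/2773472 = -352231/(-1684) + 4351830/2773472 = -352231*(-1/1684) + 4351830*(1/2773472) = 352231/1684 + 2175915/1386736 = 123028912219/583815856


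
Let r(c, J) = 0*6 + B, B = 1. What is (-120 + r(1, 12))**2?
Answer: 14161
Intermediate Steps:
r(c, J) = 1 (r(c, J) = 0*6 + 1 = 0 + 1 = 1)
(-120 + r(1, 12))**2 = (-120 + 1)**2 = (-119)**2 = 14161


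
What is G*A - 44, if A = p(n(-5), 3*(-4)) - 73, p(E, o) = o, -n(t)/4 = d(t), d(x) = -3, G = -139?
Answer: 11771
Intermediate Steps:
n(t) = 12 (n(t) = -4*(-3) = 12)
A = -85 (A = 3*(-4) - 73 = -12 - 73 = -85)
G*A - 44 = -139*(-85) - 44 = 11815 - 44 = 11771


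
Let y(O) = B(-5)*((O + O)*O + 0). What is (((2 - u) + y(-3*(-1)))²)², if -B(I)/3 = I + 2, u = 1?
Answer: 705911761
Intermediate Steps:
B(I) = -6 - 3*I (B(I) = -3*(I + 2) = -3*(2 + I) = -6 - 3*I)
y(O) = 18*O² (y(O) = (-6 - 3*(-5))*((O + O)*O + 0) = (-6 + 15)*((2*O)*O + 0) = 9*(2*O² + 0) = 9*(2*O²) = 18*O²)
(((2 - u) + y(-3*(-1)))²)² = (((2 - 1*1) + 18*(-3*(-1))²)²)² = (((2 - 1) + 18*3²)²)² = ((1 + 18*9)²)² = ((1 + 162)²)² = (163²)² = 26569² = 705911761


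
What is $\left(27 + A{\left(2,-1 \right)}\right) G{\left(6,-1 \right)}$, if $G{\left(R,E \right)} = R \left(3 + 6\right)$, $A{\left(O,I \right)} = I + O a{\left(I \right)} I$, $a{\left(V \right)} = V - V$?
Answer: $1404$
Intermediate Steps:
$a{\left(V \right)} = 0$
$A{\left(O,I \right)} = I$ ($A{\left(O,I \right)} = I + O 0 I = I + 0 I = I + 0 = I$)
$G{\left(R,E \right)} = 9 R$ ($G{\left(R,E \right)} = R 9 = 9 R$)
$\left(27 + A{\left(2,-1 \right)}\right) G{\left(6,-1 \right)} = \left(27 - 1\right) 9 \cdot 6 = 26 \cdot 54 = 1404$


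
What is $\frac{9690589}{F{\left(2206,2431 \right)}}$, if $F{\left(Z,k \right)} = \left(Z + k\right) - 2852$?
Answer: $\frac{9690589}{1785} \approx 5428.9$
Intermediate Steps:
$F{\left(Z,k \right)} = -2852 + Z + k$
$\frac{9690589}{F{\left(2206,2431 \right)}} = \frac{9690589}{-2852 + 2206 + 2431} = \frac{9690589}{1785}$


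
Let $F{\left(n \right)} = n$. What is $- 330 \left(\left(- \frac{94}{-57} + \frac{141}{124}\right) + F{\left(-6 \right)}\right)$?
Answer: $\frac{1249325}{1178} \approx 1060.5$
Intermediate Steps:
$- 330 \left(\left(- \frac{94}{-57} + \frac{141}{124}\right) + F{\left(-6 \right)}\right) = - 330 \left(\left(- \frac{94}{-57} + \frac{141}{124}\right) - 6\right) = - 330 \left(\left(\left(-94\right) \left(- \frac{1}{57}\right) + 141 \cdot \frac{1}{124}\right) - 6\right) = - 330 \left(\left(\frac{94}{57} + \frac{141}{124}\right) - 6\right) = - 330 \left(\frac{19693}{7068} - 6\right) = \left(-330\right) \left(- \frac{22715}{7068}\right) = \frac{1249325}{1178}$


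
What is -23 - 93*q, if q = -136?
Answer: 12625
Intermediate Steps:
-23 - 93*q = -23 - 93*(-136) = -23 + 12648 = 12625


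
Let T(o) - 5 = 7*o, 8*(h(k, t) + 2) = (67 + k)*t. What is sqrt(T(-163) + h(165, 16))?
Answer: I*sqrt(674) ≈ 25.962*I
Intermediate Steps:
h(k, t) = -2 + t*(67 + k)/8 (h(k, t) = -2 + ((67 + k)*t)/8 = -2 + (t*(67 + k))/8 = -2 + t*(67 + k)/8)
T(o) = 5 + 7*o
sqrt(T(-163) + h(165, 16)) = sqrt((5 + 7*(-163)) + (-2 + (67/8)*16 + (1/8)*165*16)) = sqrt((5 - 1141) + (-2 + 134 + 330)) = sqrt(-1136 + 462) = sqrt(-674) = I*sqrt(674)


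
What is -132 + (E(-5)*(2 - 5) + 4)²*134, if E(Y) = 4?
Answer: 8444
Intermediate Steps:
-132 + (E(-5)*(2 - 5) + 4)²*134 = -132 + (4*(2 - 5) + 4)²*134 = -132 + (4*(-3) + 4)²*134 = -132 + (-12 + 4)²*134 = -132 + (-8)²*134 = -132 + 64*134 = -132 + 8576 = 8444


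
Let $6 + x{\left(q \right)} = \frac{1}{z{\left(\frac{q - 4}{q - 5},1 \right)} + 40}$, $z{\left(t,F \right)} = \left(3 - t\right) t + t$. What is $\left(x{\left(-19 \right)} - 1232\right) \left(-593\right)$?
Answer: $\frac{18146716778}{24719} \approx 7.3412 \cdot 10^{5}$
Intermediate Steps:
$z{\left(t,F \right)} = t + t \left(3 - t\right)$ ($z{\left(t,F \right)} = t \left(3 - t\right) + t = t + t \left(3 - t\right)$)
$x{\left(q \right)} = -6 + \frac{1}{40 + \frac{\left(-4 + q\right) \left(4 - \frac{-4 + q}{-5 + q}\right)}{-5 + q}}$ ($x{\left(q \right)} = -6 + \frac{1}{\frac{q - 4}{q - 5} \left(4 - \frac{q - 4}{q - 5}\right) + 40} = -6 + \frac{1}{\frac{-4 + q}{-5 + q} \left(4 - \frac{-4 + q}{-5 + q}\right) + 40} = -6 + \frac{1}{\frac{\left(-4 + q\right) \left(4 - \frac{-4 + q}{-5 + q}\right)}{-5 + q} + 40} = -6 + \frac{1}{40 + \frac{\left(-4 + q\right) \left(4 - \frac{-4 + q}{-5 + q}\right)}{-5 + q}}$)
$\left(x{\left(-19 \right)} - 1232\right) \left(-593\right) = \left(\frac{-6359 - 257 \left(-19\right)^{2} + 2558 \left(-19\right)}{1064 - -8132 + 43 \left(-19\right)^{2}} - 1232\right) \left(-593\right) = \left(\frac{-6359 - 92777 - 48602}{1064 + 8132 + 43 \cdot 361} - 1232\right) \left(-593\right) = \left(\frac{-6359 - 92777 - 48602}{1064 + 8132 + 15523} - 1232\right) \left(-593\right) = \left(\frac{1}{24719} \left(-147738\right) - 1232\right) \left(-593\right) = \left(- \frac{147738}{24719} - 1232\right) \left(-593\right) = \left(- \frac{30601546}{24719}\right) \left(-593\right) = \frac{18146716778}{24719}$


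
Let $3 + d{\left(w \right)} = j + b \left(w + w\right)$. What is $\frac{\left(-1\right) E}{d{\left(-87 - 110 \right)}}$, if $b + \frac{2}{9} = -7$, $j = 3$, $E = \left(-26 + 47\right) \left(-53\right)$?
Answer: $\frac{10017}{25610} \approx 0.39114$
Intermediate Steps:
$E = -1113$ ($E = 21 \left(-53\right) = -1113$)
$b = - \frac{65}{9}$ ($b = - \frac{2}{9} - 7 = - \frac{65}{9} \approx -7.2222$)
$d{\left(w \right)} = - \frac{130 w}{9}$ ($d{\left(w \right)} = -3 - \left(-3 + \frac{65 \left(w + w\right)}{9}\right) = -3 - \left(-3 + \frac{65 \cdot 2 w}{9}\right) = -3 - \left(-3 + \frac{130 w}{9}\right) = - \frac{130 w}{9}$)
$\frac{\left(-1\right) E}{d{\left(-87 - 110 \right)}} = \frac{\left(-1\right) \left(-1113\right)}{\left(- \frac{130}{9}\right) \left(-87 - 110\right)} = \frac{1113}{\left(- \frac{130}{9}\right) \left(-197\right)} = \frac{1113}{\frac{25610}{9}} = 1113 \cdot \frac{9}{25610} = \frac{10017}{25610}$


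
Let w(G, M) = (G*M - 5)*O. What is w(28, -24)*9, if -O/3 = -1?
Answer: -18279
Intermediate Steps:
O = 3 (O = -3*(-1) = 3)
w(G, M) = -15 + 3*G*M (w(G, M) = (G*M - 5)*3 = (-5 + G*M)*3 = -15 + 3*G*M)
w(28, -24)*9 = (-15 + 3*28*(-24))*9 = (-15 - 2016)*9 = -2031*9 = -18279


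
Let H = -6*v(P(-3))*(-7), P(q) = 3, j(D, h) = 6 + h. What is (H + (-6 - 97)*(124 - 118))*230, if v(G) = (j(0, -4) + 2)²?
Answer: 12420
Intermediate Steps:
v(G) = 16 (v(G) = ((6 - 4) + 2)² = (2 + 2)² = 4² = 16)
H = 672 (H = -6*16*(-7) = -96*(-7) = 672)
(H + (-6 - 97)*(124 - 118))*230 = (672 + (-6 - 97)*(124 - 118))*230 = (672 - 103*6)*230 = (672 - 618)*230 = 54*230 = 12420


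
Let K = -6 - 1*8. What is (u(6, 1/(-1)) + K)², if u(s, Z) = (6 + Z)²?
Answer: 121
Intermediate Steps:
K = -14 (K = -6 - 8 = -14)
(u(6, 1/(-1)) + K)² = ((6 + 1/(-1))² - 14)² = ((6 + 1*(-1))² - 14)² = ((6 - 1)² - 14)² = (5² - 14)² = (25 - 14)² = 11² = 121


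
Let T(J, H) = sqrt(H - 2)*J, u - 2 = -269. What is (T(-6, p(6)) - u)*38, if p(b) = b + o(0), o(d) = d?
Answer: 9690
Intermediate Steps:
p(b) = b (p(b) = b + 0 = b)
u = -267 (u = 2 - 269 = -267)
T(J, H) = J*sqrt(-2 + H) (T(J, H) = sqrt(-2 + H)*J = J*sqrt(-2 + H))
(T(-6, p(6)) - u)*38 = (-6*sqrt(-2 + 6) - 1*(-267))*38 = (-6*sqrt(4) + 267)*38 = (-6*2 + 267)*38 = (-12 + 267)*38 = 255*38 = 9690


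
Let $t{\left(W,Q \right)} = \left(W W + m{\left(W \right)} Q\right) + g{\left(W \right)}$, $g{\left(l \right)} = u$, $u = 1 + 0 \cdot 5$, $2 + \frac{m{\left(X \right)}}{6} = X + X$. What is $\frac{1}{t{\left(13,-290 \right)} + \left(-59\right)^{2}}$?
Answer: $- \frac{1}{38109} \approx -2.6241 \cdot 10^{-5}$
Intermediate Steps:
$m{\left(X \right)} = -12 + 12 X$ ($m{\left(X \right)} = -12 + 6 \left(X + X\right) = -12 + 6 \cdot 2 X = -12 + 12 X$)
$u = 1$ ($u = 1 + 0 = 1$)
$g{\left(l \right)} = 1$
$t{\left(W,Q \right)} = 1 + W^{2} + Q \left(-12 + 12 W\right)$ ($t{\left(W,Q \right)} = \left(W W + \left(-12 + 12 W\right) Q\right) + 1 = \left(W^{2} + Q \left(-12 + 12 W\right)\right) + 1 = 1 + W^{2} + Q \left(-12 + 12 W\right)$)
$\frac{1}{t{\left(13,-290 \right)} + \left(-59\right)^{2}} = \frac{1}{\left(1 + 13^{2} + 12 \left(-290\right) \left(-1 + 13\right)\right) + \left(-59\right)^{2}} = \frac{1}{\left(1 + 169 + 12 \left(-290\right) 12\right) + 3481} = \frac{1}{\left(1 + 169 - 41760\right) + 3481} = \frac{1}{-41590 + 3481} = \frac{1}{-38109} = - \frac{1}{38109}$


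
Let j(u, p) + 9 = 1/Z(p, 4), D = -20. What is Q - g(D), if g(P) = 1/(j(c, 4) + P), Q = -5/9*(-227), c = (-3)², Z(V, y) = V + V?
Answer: 87419/693 ≈ 126.15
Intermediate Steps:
Z(V, y) = 2*V
c = 9
j(u, p) = -9 + 1/(2*p)
Q = 1135/9 (Q = -5*⅑*(-227) = -5/9*(-227) = 1135/9 ≈ 126.11)
g(P) = 1/(-71/8 + P) (g(P) = 1/((-9 + (½)/4) + P) = 1/((-9 + (½)*(¼)) + P) = 1/((-9 + ⅛) + P) = 1/(-71/8 + P))
Q - g(D) = 1135/9 - 8/(-71 + 8*(-20)) = 1135/9 - 8/(-71 - 160) = 1135/9 - 8/(-231) = 1135/9 - 8*(-1)/231 = 1135/9 - 1*(-8/231) = 1135/9 + 8/231 = 87419/693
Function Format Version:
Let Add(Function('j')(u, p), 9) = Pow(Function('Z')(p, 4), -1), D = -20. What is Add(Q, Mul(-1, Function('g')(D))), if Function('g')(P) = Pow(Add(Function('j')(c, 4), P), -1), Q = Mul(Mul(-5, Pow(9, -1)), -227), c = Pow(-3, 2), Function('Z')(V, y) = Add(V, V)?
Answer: Rational(87419, 693) ≈ 126.15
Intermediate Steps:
Function('Z')(V, y) = Mul(2, V)
c = 9
Function('j')(u, p) = Add(-9, Mul(Rational(1, 2), Pow(p, -1))) (Function('j')(u, p) = Add(-9, Pow(Mul(2, p), -1)) = Add(-9, Mul(Rational(1, 2), Pow(p, -1))))
Q = Rational(1135, 9) (Q = Mul(Mul(-5, Rational(1, 9)), -227) = Mul(Rational(-5, 9), -227) = Rational(1135, 9) ≈ 126.11)
Function('g')(P) = Pow(Add(Rational(-71, 8), P), -1) (Function('g')(P) = Pow(Add(Add(-9, Mul(Rational(1, 2), Pow(4, -1))), P), -1) = Pow(Add(Add(-9, Mul(Rational(1, 2), Rational(1, 4))), P), -1) = Pow(Add(Add(-9, Rational(1, 8)), P), -1) = Pow(Add(Rational(-71, 8), P), -1))
Add(Q, Mul(-1, Function('g')(D))) = Add(Rational(1135, 9), Mul(-1, Mul(8, Pow(Add(-71, Mul(8, -20)), -1)))) = Add(Rational(1135, 9), Mul(-1, Mul(8, Pow(Add(-71, -160), -1)))) = Add(Rational(1135, 9), Mul(-1, Mul(8, Pow(-231, -1)))) = Add(Rational(1135, 9), Mul(-1, Mul(8, Rational(-1, 231)))) = Add(Rational(1135, 9), Mul(-1, Rational(-8, 231))) = Add(Rational(1135, 9), Rational(8, 231)) = Rational(87419, 693)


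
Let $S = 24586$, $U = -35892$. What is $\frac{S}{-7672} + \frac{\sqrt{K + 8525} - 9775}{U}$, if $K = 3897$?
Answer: $- \frac{25232716}{8605107} - \frac{\sqrt{12422}}{35892} \approx -2.9354$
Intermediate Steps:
$\frac{S}{-7672} + \frac{\sqrt{K + 8525} - 9775}{U} = \frac{24586}{-7672} + \frac{\sqrt{3897 + 8525} - 9775}{-35892} = 24586 \left(- \frac{1}{7672}\right) + \left(\sqrt{12422} - 9775\right) \left(- \frac{1}{35892}\right) = - \frac{12293}{3836} + \left(-9775 + \sqrt{12422}\right) \left(- \frac{1}{35892}\right) = - \frac{12293}{3836} + \left(\frac{9775}{35892} - \frac{\sqrt{12422}}{35892}\right) = - \frac{25232716}{8605107} - \frac{\sqrt{12422}}{35892}$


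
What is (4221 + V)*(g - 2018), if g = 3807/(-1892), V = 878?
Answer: -19487679437/1892 ≈ -1.0300e+7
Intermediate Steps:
g = -3807/1892 (g = 3807*(-1/1892) = -3807/1892 ≈ -2.0122)
(4221 + V)*(g - 2018) = (4221 + 878)*(-3807/1892 - 2018) = 5099*(-3821863/1892) = -19487679437/1892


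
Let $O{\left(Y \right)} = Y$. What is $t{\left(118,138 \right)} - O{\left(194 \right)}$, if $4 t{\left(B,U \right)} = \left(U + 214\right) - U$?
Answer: $- \frac{281}{2} \approx -140.5$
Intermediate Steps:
$t{\left(B,U \right)} = \frac{107}{2}$ ($t{\left(B,U \right)} = \frac{\left(U + 214\right) - U}{4} = \frac{\left(214 + U\right) - U}{4} = \frac{1}{4} \cdot 214 = \frac{107}{2}$)
$t{\left(118,138 \right)} - O{\left(194 \right)} = \frac{107}{2} - 194 = - \frac{281}{2}$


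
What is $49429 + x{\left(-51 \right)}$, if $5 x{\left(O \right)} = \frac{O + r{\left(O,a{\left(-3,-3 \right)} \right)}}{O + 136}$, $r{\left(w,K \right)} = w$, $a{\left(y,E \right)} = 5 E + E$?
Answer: $\frac{1235719}{25} \approx 49429.0$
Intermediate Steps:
$a{\left(y,E \right)} = 6 E$
$x{\left(O \right)} = \frac{2 O}{5 \left(136 + O\right)}$ ($x{\left(O \right)} = \frac{\left(O + O\right) \frac{1}{O + 136}}{5} = \frac{2 O \frac{1}{136 + O}}{5} = \frac{2 O}{5 \left(136 + O\right)}$)
$49429 + x{\left(-51 \right)} = 49429 + \frac{2}{5} \left(-51\right) \frac{1}{136 - 51} = 49429 + \frac{2}{5} \left(-51\right) \frac{1}{85} = 49429 - \frac{6}{25} = \frac{1235719}{25}$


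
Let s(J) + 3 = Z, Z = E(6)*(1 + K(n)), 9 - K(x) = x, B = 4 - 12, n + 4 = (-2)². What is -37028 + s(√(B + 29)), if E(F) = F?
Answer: -36971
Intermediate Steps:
n = 0 (n = -4 + (-2)² = -4 + 4 = 0)
B = -8
K(x) = 9 - x
Z = 60 (Z = 6*(1 + (9 - 1*0)) = 6*(1 + (9 + 0)) = 6*(1 + 9) = 6*10 = 60)
s(J) = 57 (s(J) = -3 + 60 = 57)
-37028 + s(√(B + 29)) = -37028 + 57 = -36971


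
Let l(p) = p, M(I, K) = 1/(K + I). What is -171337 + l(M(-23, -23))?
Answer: -7881503/46 ≈ -1.7134e+5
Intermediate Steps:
M(I, K) = 1/(I + K)
-171337 + l(M(-23, -23)) = -171337 + 1/(-23 - 23) = -171337 + 1/(-46) = -171337 - 1/46 = -7881503/46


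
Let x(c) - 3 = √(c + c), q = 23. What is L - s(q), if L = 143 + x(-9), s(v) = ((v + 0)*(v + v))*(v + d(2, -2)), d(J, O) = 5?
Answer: -29478 + 3*I*√2 ≈ -29478.0 + 4.2426*I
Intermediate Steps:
x(c) = 3 + √2*√c (x(c) = 3 + √(c + c) = 3 + √(2*c) = 3 + √2*√c)
s(v) = 2*v²*(5 + v) (s(v) = ((v + 0)*(v + v))*(v + 5) = (v*(2*v))*(5 + v) = (2*v²)*(5 + v) = 2*v²*(5 + v))
L = 146 + 3*I*√2 (L = 143 + (3 + √2*√(-9)) = 143 + (3 + √2*(3*I)) = 143 + (3 + 3*I*√2) = 146 + 3*I*√2 ≈ 146.0 + 4.2426*I)
L - s(q) = (146 + 3*I*√2) - 2*23²*(5 + 23) = (146 + 3*I*√2) - 2*529*28 = (146 + 3*I*√2) - 1*29624 = (146 + 3*I*√2) - 29624 = -29478 + 3*I*√2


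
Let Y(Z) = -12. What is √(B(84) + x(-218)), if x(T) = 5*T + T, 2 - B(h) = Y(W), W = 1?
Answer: I*√1294 ≈ 35.972*I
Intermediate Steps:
B(h) = 14 (B(h) = 2 - 1*(-12) = 2 + 12 = 14)
x(T) = 6*T
√(B(84) + x(-218)) = √(14 + 6*(-218)) = √(14 - 1308) = √(-1294) = I*√1294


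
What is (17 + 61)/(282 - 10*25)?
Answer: 39/16 ≈ 2.4375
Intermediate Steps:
(17 + 61)/(282 - 10*25) = 78/(282 - 250) = 78/32 = 78*(1/32) = 39/16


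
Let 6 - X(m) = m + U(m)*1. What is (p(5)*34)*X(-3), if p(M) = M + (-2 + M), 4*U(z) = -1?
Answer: 2516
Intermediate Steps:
U(z) = -¼ (U(z) = (¼)*(-1) = -¼)
X(m) = 25/4 - m (X(m) = 6 - (m - ¼*1) = 6 - (m - ¼) = 6 - (-¼ + m) = 6 + (¼ - m) = 25/4 - m)
p(M) = -2 + 2*M
(p(5)*34)*X(-3) = ((-2 + 2*5)*34)*(25/4 - 1*(-3)) = ((-2 + 10)*34)*(25/4 + 3) = (8*34)*(37/4) = 272*(37/4) = 2516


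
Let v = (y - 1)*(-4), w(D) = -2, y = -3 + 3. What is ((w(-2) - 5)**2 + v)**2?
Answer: 2809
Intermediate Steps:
y = 0
v = 4 (v = (0 - 1)*(-4) = -1*(-4) = 4)
((w(-2) - 5)**2 + v)**2 = ((-2 - 5)**2 + 4)**2 = ((-7)**2 + 4)**2 = (49 + 4)**2 = 53**2 = 2809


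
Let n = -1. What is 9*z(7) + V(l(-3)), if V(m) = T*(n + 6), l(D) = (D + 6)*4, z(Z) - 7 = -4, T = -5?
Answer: 2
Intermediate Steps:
z(Z) = 3 (z(Z) = 7 - 4 = 3)
l(D) = 24 + 4*D (l(D) = (6 + D)*4 = 24 + 4*D)
V(m) = -25 (V(m) = -5*(-1 + 6) = -5*5 = -25)
9*z(7) + V(l(-3)) = 9*3 - 25 = 27 - 25 = 2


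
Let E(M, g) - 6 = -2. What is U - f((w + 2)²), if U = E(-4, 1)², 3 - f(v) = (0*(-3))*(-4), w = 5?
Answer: 13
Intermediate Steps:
E(M, g) = 4 (E(M, g) = 6 - 2 = 4)
f(v) = 3 (f(v) = 3 - 0*(-3)*(-4) = 3 - 0*(-4) = 3 - 1*0 = 3 + 0 = 3)
U = 16 (U = 4² = 16)
U - f((w + 2)²) = 16 - 1*3 = 16 - 3 = 13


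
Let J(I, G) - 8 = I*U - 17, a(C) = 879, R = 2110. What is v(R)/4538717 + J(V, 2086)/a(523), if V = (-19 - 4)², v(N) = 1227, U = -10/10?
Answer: -2440751213/3989532243 ≈ -0.61179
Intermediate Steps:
U = -1 (U = -10*⅒ = -1)
V = 529 (V = (-23)² = 529)
J(I, G) = -9 - I (J(I, G) = 8 + (I*(-1) - 17) = 8 + (-I - 17) = 8 + (-17 - I) = -9 - I)
v(R)/4538717 + J(V, 2086)/a(523) = 1227/4538717 + (-9 - 1*529)/879 = 1227*(1/4538717) + (-9 - 529)*(1/879) = 1227/4538717 - 538*1/879 = 1227/4538717 - 538/879 = -2440751213/3989532243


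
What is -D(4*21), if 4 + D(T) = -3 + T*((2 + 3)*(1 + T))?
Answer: -35693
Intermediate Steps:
D(T) = -7 + T*(5 + 5*T) (D(T) = -4 + (-3 + T*((2 + 3)*(1 + T))) = -4 + (-3 + T*(5*(1 + T))) = -4 + (-3 + T*(5 + 5*T)) = -7 + T*(5 + 5*T))
-D(4*21) = -(-7 + 5*(4*21) + 5*(4*21)²) = -(-7 + 5*84 + 5*84²) = -(-7 + 420 + 5*7056) = -(-7 + 420 + 35280) = -1*35693 = -35693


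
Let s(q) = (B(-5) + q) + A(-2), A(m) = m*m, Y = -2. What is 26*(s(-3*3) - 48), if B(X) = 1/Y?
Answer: -1391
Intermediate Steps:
B(X) = -½ (B(X) = 1/(-2) = -½)
A(m) = m²
s(q) = 7/2 + q (s(q) = (-½ + q) + (-2)² = (-½ + q) + 4 = 7/2 + q)
26*(s(-3*3) - 48) = 26*((7/2 - 3*3) - 48) = 26*((7/2 - 9) - 48) = 26*(-11/2 - 48) = 26*(-107/2) = -1391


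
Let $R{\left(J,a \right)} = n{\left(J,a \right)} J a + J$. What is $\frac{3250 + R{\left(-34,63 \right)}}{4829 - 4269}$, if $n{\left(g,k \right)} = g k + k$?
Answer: $\frac{2228217}{280} \approx 7957.9$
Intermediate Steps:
$n{\left(g,k \right)} = k + g k$
$R{\left(J,a \right)} = J + J a^{2} \left(1 + J\right)$ ($R{\left(J,a \right)} = a \left(1 + J\right) J a + J = J a \left(1 + J\right) a + J = J a^{2} \left(1 + J\right) + J = J + J a^{2} \left(1 + J\right)$)
$\frac{3250 + R{\left(-34,63 \right)}}{4829 - 4269} = \frac{3250 - 34 \left(1 + 63^{2} \left(1 - 34\right)\right)}{4829 - 4269} = \frac{3250 - 34 \left(1 + 3969 \left(-33\right)\right)}{560} = \left(3250 - 34 \left(1 - 130977\right)\right) \frac{1}{560} = \left(3250 - -4453184\right) \frac{1}{560} = \left(3250 + 4453184\right) \frac{1}{560} = 4456434 \cdot \frac{1}{560} = \frac{2228217}{280}$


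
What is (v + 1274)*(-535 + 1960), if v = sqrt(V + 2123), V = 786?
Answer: 1815450 + 1425*sqrt(2909) ≈ 1.8923e+6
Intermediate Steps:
v = sqrt(2909) (v = sqrt(786 + 2123) = sqrt(2909) ≈ 53.935)
(v + 1274)*(-535 + 1960) = (sqrt(2909) + 1274)*(-535 + 1960) = (1274 + sqrt(2909))*1425 = 1815450 + 1425*sqrt(2909)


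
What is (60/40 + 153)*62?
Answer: 9579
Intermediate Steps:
(60/40 + 153)*62 = (60*(1/40) + 153)*62 = (3/2 + 153)*62 = (309/2)*62 = 9579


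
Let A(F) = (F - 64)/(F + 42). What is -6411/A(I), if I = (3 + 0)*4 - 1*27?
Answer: 173097/79 ≈ 2191.1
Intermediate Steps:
I = -15 (I = 3*4 - 27 = 12 - 27 = -15)
A(F) = (-64 + F)/(42 + F)
-6411/A(I) = -6411*(42 - 15)/(-64 - 15) = -6411/(-79/27) = -6411*(-27/79) = 173097/79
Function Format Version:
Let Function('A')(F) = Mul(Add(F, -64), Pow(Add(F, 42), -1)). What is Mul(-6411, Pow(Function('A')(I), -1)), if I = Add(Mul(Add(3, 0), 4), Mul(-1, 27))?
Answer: Rational(173097, 79) ≈ 2191.1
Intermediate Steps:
I = -15 (I = Add(Mul(3, 4), -27) = Add(12, -27) = -15)
Function('A')(F) = Mul(Pow(Add(42, F), -1), Add(-64, F)) (Function('A')(F) = Mul(Add(-64, F), Pow(Add(42, F), -1)) = Mul(Pow(Add(42, F), -1), Add(-64, F)))
Mul(-6411, Pow(Function('A')(I), -1)) = Mul(-6411, Pow(Mul(Pow(Add(42, -15), -1), Add(-64, -15)), -1)) = Mul(-6411, Pow(Mul(Pow(27, -1), -79), -1)) = Mul(-6411, Pow(Mul(Rational(1, 27), -79), -1)) = Mul(-6411, Pow(Rational(-79, 27), -1)) = Mul(-6411, Rational(-27, 79)) = Rational(173097, 79)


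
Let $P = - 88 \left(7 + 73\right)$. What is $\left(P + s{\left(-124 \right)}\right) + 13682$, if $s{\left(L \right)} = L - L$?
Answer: $6642$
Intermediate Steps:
$s{\left(L \right)} = 0$
$P = -7040$ ($P = \left(-88\right) 80 = -7040$)
$\left(P + s{\left(-124 \right)}\right) + 13682 = \left(-7040 + 0\right) + 13682 = -7040 + 13682 = 6642$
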